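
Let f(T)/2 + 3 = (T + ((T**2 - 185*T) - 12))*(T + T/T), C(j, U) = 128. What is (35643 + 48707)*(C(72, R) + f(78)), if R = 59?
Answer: -110339753300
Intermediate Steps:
f(T) = -6 + 2*(1 + T)*(-12 + T**2 - 184*T) (f(T) = -6 + 2*((T + ((T**2 - 185*T) - 12))*(T + T/T)) = -6 + 2*((T + (-12 + T**2 - 185*T))*(T + 1)) = -6 + 2*((-12 + T**2 - 184*T)*(1 + T)) = -6 + 2*((1 + T)*(-12 + T**2 - 184*T)) = -6 + 2*(1 + T)*(-12 + T**2 - 184*T))
(35643 + 48707)*(C(72, R) + f(78)) = (35643 + 48707)*(128 + (-30 - 392*78 - 366*78**2 + 2*78**3)) = 84350*(128 + (-30 - 30576 - 366*6084 + 2*474552)) = 84350*(128 + (-30 - 30576 - 2226744 + 949104)) = 84350*(128 - 1308246) = 84350*(-1308118) = -110339753300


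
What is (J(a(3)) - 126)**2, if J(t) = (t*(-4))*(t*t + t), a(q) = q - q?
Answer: 15876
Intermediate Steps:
a(q) = 0
J(t) = -4*t*(t + t**2) (J(t) = (-4*t)*(t**2 + t) = (-4*t)*(t + t**2) = -4*t*(t + t**2))
(J(a(3)) - 126)**2 = (4*0**2*(-1 - 1*0) - 126)**2 = (4*0*(-1 + 0) - 126)**2 = (4*0*(-1) - 126)**2 = (0 - 126)**2 = (-126)**2 = 15876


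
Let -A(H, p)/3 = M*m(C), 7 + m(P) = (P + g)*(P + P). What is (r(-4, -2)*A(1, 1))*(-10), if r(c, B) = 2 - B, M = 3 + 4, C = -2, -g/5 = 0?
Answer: 840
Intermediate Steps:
g = 0 (g = -5*0 = 0)
m(P) = -7 + 2*P**2 (m(P) = -7 + (P + 0)*(P + P) = -7 + P*(2*P) = -7 + 2*P**2)
M = 7
A(H, p) = -21 (A(H, p) = -21*(-7 + 2*(-2)**2) = -21*(-7 + 2*4) = -21*(-7 + 8) = -21)
(r(-4, -2)*A(1, 1))*(-10) = ((2 - 1*(-2))*(-21))*(-10) = ((2 + 2)*(-21))*(-10) = (4*(-21))*(-10) = -84*(-10) = 840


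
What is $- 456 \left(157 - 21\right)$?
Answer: $-62016$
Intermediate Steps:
$- 456 \left(157 - 21\right) = \left(-456\right) 136 = -62016$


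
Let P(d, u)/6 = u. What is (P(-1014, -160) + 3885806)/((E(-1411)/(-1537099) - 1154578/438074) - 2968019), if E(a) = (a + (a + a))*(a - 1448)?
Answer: -1307955987021490898/999280786389620647 ≈ -1.3089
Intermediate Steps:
P(d, u) = 6*u
E(a) = 3*a*(-1448 + a) (E(a) = (a + 2*a)*(-1448 + a) = (3*a)*(-1448 + a) = 3*a*(-1448 + a))
(P(-1014, -160) + 3885806)/((E(-1411)/(-1537099) - 1154578/438074) - 2968019) = (6*(-160) + 3885806)/(((3*(-1411)*(-1448 - 1411))/(-1537099) - 1154578/438074) - 2968019) = (-960 + 3885806)/(((3*(-1411)*(-2859))*(-1/1537099) - 1154578*1/438074) - 2968019) = 3884846/((12102147*(-1/1537099) - 577289/219037) - 2968019) = 3884846/((-12102147/1537099 - 577289/219037) - 2968019) = 3884846/(-3538168317050/336681553663 - 2968019) = 3884846/(-999280786389620647/336681553663) = 3884846*(-336681553663/999280786389620647) = -1307955987021490898/999280786389620647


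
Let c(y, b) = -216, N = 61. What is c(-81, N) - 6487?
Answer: -6703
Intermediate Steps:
c(-81, N) - 6487 = -216 - 6487 = -6703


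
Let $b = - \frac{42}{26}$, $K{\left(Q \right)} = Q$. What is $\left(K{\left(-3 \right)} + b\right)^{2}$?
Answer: $\frac{3600}{169} \approx 21.302$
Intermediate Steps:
$b = - \frac{21}{13}$ ($b = \left(-42\right) \frac{1}{26} = - \frac{21}{13} \approx -1.6154$)
$\left(K{\left(-3 \right)} + b\right)^{2} = \left(-3 - \frac{21}{13}\right)^{2} = \left(- \frac{60}{13}\right)^{2} = \frac{3600}{169}$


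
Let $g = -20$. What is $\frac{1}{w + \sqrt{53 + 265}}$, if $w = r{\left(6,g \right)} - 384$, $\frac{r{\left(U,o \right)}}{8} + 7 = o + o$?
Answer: $- \frac{380}{288641} - \frac{\sqrt{318}}{577282} \approx -0.0013474$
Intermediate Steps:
$r{\left(U,o \right)} = -56 + 16 o$ ($r{\left(U,o \right)} = -56 + 8 \left(o + o\right) = -56 + 8 \cdot 2 o = -56 + 16 o$)
$w = -760$ ($w = \left(-56 + 16 \left(-20\right)\right) - 384 = \left(-56 - 320\right) - 384 = -376 - 384 = -760$)
$\frac{1}{w + \sqrt{53 + 265}} = \frac{1}{-760 + \sqrt{53 + 265}} = \frac{1}{-760 + \sqrt{318}}$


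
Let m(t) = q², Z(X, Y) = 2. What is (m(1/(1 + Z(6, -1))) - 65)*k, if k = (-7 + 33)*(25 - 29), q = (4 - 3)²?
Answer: 6656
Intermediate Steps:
q = 1 (q = 1² = 1)
m(t) = 1 (m(t) = 1² = 1)
k = -104 (k = 26*(-4) = -104)
(m(1/(1 + Z(6, -1))) - 65)*k = (1 - 65)*(-104) = -64*(-104) = 6656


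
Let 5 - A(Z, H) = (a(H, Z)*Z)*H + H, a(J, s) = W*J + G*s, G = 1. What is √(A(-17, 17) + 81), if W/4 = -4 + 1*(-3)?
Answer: 2*I*√35602 ≈ 377.37*I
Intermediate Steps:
W = -28 (W = 4*(-4 + 1*(-3)) = 4*(-4 - 3) = 4*(-7) = -28)
a(J, s) = s - 28*J (a(J, s) = -28*J + 1*s = -28*J + s = s - 28*J)
A(Z, H) = 5 - H - H*Z*(Z - 28*H) (A(Z, H) = 5 - (((Z - 28*H)*Z)*H + H) = 5 - ((Z*(Z - 28*H))*H + H) = 5 - (H*Z*(Z - 28*H) + H) = 5 - (H + H*Z*(Z - 28*H)) = 5 + (-H - H*Z*(Z - 28*H)) = 5 - H - H*Z*(Z - 28*H))
√(A(-17, 17) + 81) = √((5 - 1*17 + 17*(-17)*(-1*(-17) + 28*17)) + 81) = √((5 - 17 + 17*(-17)*(17 + 476)) + 81) = √((5 - 17 + 17*(-17)*493) + 81) = √((5 - 17 - 142477) + 81) = √(-142489 + 81) = √(-142408) = 2*I*√35602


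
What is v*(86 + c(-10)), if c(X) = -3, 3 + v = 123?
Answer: 9960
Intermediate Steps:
v = 120 (v = -3 + 123 = 120)
v*(86 + c(-10)) = 120*(86 - 3) = 120*83 = 9960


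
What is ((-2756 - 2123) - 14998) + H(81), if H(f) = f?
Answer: -19796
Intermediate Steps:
((-2756 - 2123) - 14998) + H(81) = ((-2756 - 2123) - 14998) + 81 = (-4879 - 14998) + 81 = -19877 + 81 = -19796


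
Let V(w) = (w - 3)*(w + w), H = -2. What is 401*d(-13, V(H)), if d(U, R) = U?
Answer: -5213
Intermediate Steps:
V(w) = 2*w*(-3 + w) (V(w) = (-3 + w)*(2*w) = 2*w*(-3 + w))
401*d(-13, V(H)) = 401*(-13) = -5213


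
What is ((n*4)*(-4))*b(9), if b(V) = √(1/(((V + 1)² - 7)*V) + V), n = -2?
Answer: 32*√700662/279 ≈ 96.006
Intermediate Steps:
b(V) = √(V + 1/(V*(-7 + (1 + V)²))) (b(V) = √(1/(((1 + V)² - 7)*V) + V) = √(1/((-7 + (1 + V)²)*V) + V) = √(1/(V*(-7 + (1 + V)²)) + V) = √(V + 1/(V*(-7 + (1 + V)²))))
((n*4)*(-4))*b(9) = (-2*4*(-4))*√((1 + 9²*(-7 + (1 + 9)²))/(9*(-7 + (1 + 9)²))) = (-8*(-4))*√((1 + 81*(-7 + 10²))/(9*(-7 + 10²))) = 32*√((1 + 81*(-7 + 100))/(9*(-7 + 100))) = 32*√((⅑)*(1 + 81*93)/93) = 32*√((⅑)*(1/93)*(1 + 7533)) = 32*√((⅑)*(1/93)*7534) = 32*√(7534/837) = 32*(√700662/279) = 32*√700662/279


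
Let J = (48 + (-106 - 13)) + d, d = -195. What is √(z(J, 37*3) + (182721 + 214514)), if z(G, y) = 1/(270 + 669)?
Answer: √350250442374/939 ≈ 630.27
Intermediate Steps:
J = -266 (J = (48 + (-106 - 13)) - 195 = (48 - 119) - 195 = -71 - 195 = -266)
z(G, y) = 1/939
√(z(J, 37*3) + (182721 + 214514)) = √(1/939 + (182721 + 214514)) = √(1/939 + 397235) = √(373003666/939) = √350250442374/939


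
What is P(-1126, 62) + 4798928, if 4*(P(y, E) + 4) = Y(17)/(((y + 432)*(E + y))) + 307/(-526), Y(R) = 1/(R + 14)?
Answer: 115563953532338735/24081222592 ≈ 4.7989e+6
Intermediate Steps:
Y(R) = 1/(14 + R)
P(y, E) = -8723/2104 + 1/(124*(432 + y)*(E + y)) (P(y, E) = -4 + (1/((14 + 17)*(((y + 432)*(E + y)))) + 307/(-526))/4 = -4 + (1/(31*(((432 + y)*(E + y)))) + 307*(-1/526))/4 = -4 + ((1/((432 + y)*(E + y)))/31 - 307/526)/4 = -4 + (1/(31*(432 + y)*(E + y)) - 307/526)/4 = -4 + (-307/526 + 1/(31*(432 + y)*(E + y)))/4 = -4 + (-307/2104 + 1/(124*(432 + y)*(E + y))) = -8723/2104 + 1/(124*(432 + y)*(E + y)))
P(-1126, 62) + 4798928 = (526 - 116818416*62 - 116818416*(-1126) - 270413*(-1126)² - 270413*62*(-1126))/(65224*((-1126)² + 432*62 + 432*(-1126) + 62*(-1126))) + 4798928 = (526 - 7242741792 + 131537536416 - 270413*1267876 + 18878072356)/(65224*(1267876 + 26784 - 486432 - 69812)) + 4798928 = (1/65224)*(526 - 7242741792 + 131537536416 - 342850152788 + 18878072356)/738416 + 4798928 = (1/65224)*(1/738416)*(-199677285282) + 4798928 = -99838642641/24081222592 + 4798928 = 115563953532338735/24081222592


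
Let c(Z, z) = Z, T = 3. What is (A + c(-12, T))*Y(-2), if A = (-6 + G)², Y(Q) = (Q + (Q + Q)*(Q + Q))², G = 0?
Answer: 4704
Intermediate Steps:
Y(Q) = (Q + 4*Q²)² (Y(Q) = (Q + (2*Q)*(2*Q))² = (Q + 4*Q²)²)
A = 36 (A = (-6 + 0)² = (-6)² = 36)
(A + c(-12, T))*Y(-2) = (36 - 12)*((-2)²*(1 + 4*(-2))²) = 24*(4*(1 - 8)²) = 24*(4*(-7)²) = 24*(4*49) = 24*196 = 4704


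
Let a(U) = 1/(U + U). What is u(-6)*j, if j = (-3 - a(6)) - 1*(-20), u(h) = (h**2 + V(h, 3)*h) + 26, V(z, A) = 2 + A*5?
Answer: -2030/3 ≈ -676.67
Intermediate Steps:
V(z, A) = 2 + 5*A
a(U) = 1/(2*U)
u(h) = 26 + h**2 + 17*h (u(h) = (h**2 + (2 + 5*3)*h) + 26 = (h**2 + (2 + 15)*h) + 26 = (h**2 + 17*h) + 26 = 26 + h**2 + 17*h)
j = 203/12 (j = (-3 - 1/(2*6)) - 1*(-20) = (-3 - 1/(2*6)) + 20 = (-3 - 1*1/12) + 20 = (-3 - 1/12) + 20 = -37/12 + 20 = 203/12 ≈ 16.917)
u(-6)*j = (26 + (-6)**2 + 17*(-6))*(203/12) = (26 + 36 - 102)*(203/12) = -40*203/12 = -2030/3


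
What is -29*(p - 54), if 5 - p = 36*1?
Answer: 2465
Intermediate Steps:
p = -31 (p = 5 - 36 = -31)
-29*(p - 54) = -29*(-31 - 54) = -29*(-85) = 2465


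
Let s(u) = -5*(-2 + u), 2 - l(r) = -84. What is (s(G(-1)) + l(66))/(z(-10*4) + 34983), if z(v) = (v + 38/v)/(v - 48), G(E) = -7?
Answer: 230560/61570899 ≈ 0.0037446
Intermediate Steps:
l(r) = 86 (l(r) = 2 - 1*(-84) = 2 + 84 = 86)
z(v) = (v + 38/v)/(-48 + v)
s(u) = 10 - 5*u
(s(G(-1)) + l(66))/(z(-10*4) + 34983) = ((10 - 5*(-7)) + 86)/((38 + (-10*4)**2)/(((-10*4))*(-48 - 10*4)) + 34983) = ((10 + 35) + 86)/((38 + (-40)**2)/((-40)*(-48 - 40)) + 34983) = (45 + 86)/(-1/40*(38 + 1600)/(-88) + 34983) = 131/(-1/40*(-1/88)*1638 + 34983) = 131/(819/1760 + 34983) = 131/(61570899/1760) = 131*(1760/61570899) = 230560/61570899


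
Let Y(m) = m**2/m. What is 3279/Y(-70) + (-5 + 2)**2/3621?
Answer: -3957543/84490 ≈ -46.840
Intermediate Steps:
Y(m) = m
3279/Y(-70) + (-5 + 2)**2/3621 = 3279/(-70) + (-5 + 2)**2/3621 = 3279*(-1/70) + (-3)**2*(1/3621) = -3279/70 + 9*(1/3621) = -3279/70 + 3/1207 = -3957543/84490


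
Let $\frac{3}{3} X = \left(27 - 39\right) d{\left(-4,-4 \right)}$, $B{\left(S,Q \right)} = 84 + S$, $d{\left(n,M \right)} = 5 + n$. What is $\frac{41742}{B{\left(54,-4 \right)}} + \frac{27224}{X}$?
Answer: $- \frac{135667}{69} \approx -1966.2$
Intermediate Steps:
$X = -12$ ($X = \left(27 - 39\right) \left(5 - 4\right) = \left(-12\right) 1 = -12$)
$\frac{41742}{B{\left(54,-4 \right)}} + \frac{27224}{X} = \frac{41742}{84 + 54} + \frac{27224}{-12} = \frac{41742}{138} + 27224 \left(- \frac{1}{12}\right) = 41742 \cdot \frac{1}{138} - \frac{6806}{3} = \frac{6957}{23} - \frac{6806}{3} = - \frac{135667}{69}$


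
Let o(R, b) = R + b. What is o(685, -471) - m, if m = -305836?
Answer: 306050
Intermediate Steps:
o(685, -471) - m = (685 - 471) - 1*(-305836) = 214 + 305836 = 306050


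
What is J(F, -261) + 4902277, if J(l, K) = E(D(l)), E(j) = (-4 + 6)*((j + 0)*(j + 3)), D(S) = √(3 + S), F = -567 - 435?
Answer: 4900279 + 18*I*√111 ≈ 4.9003e+6 + 189.64*I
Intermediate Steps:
F = -1002
E(j) = 2*j*(3 + j) (E(j) = 2*(j*(3 + j)) = 2*j*(3 + j))
J(l, K) = 2*√(3 + l)*(3 + √(3 + l))
J(F, -261) + 4902277 = (6 + 2*(-1002) + 6*√(3 - 1002)) + 4902277 = (6 - 2004 + 6*√(-999)) + 4902277 = (6 - 2004 + 6*(3*I*√111)) + 4902277 = (6 - 2004 + 18*I*√111) + 4902277 = (-1998 + 18*I*√111) + 4902277 = 4900279 + 18*I*√111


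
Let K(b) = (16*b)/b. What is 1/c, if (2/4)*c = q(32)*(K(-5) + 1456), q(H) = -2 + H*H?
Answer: 1/3008768 ≈ 3.3236e-7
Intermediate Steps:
q(H) = -2 + H²
K(b) = 16
c = 3008768 (c = 2*((-2 + 32²)*(16 + 1456)) = 2*((-2 + 1024)*1472) = 2*(1022*1472) = 2*1504384 = 3008768)
1/c = 1/3008768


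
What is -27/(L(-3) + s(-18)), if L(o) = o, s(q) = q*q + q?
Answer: -9/101 ≈ -0.089109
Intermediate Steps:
s(q) = q + q² (s(q) = q² + q = q + q²)
-27/(L(-3) + s(-18)) = -27/(-3 - 18*(1 - 18)) = -27/(-3 - 18*(-17)) = -27/(-3 + 306) = -27/303 = (1/303)*(-27) = -9/101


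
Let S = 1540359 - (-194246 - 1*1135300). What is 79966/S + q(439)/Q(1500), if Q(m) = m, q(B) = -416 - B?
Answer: -31117597/57398100 ≈ -0.54214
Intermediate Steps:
S = 2869905 (S = 1540359 - (-194246 - 1135300) = 1540359 - 1*(-1329546) = 1540359 + 1329546 = 2869905)
79966/S + q(439)/Q(1500) = 79966/2869905 + (-416 - 1*439)/1500 = 79966*(1/2869905) + (-416 - 439)*(1/1500) = 79966/2869905 - 855*1/1500 = 79966/2869905 - 57/100 = -31117597/57398100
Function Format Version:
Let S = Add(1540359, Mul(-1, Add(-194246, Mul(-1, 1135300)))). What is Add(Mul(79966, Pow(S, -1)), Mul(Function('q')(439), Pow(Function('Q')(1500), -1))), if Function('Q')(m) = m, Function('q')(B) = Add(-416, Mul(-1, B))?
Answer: Rational(-31117597, 57398100) ≈ -0.54214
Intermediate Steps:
S = 2869905 (S = Add(1540359, Mul(-1, Add(-194246, -1135300))) = Add(1540359, Mul(-1, -1329546)) = Add(1540359, 1329546) = 2869905)
Add(Mul(79966, Pow(S, -1)), Mul(Function('q')(439), Pow(Function('Q')(1500), -1))) = Add(Mul(79966, Pow(2869905, -1)), Mul(Add(-416, Mul(-1, 439)), Pow(1500, -1))) = Add(Mul(79966, Rational(1, 2869905)), Mul(Add(-416, -439), Rational(1, 1500))) = Add(Rational(79966, 2869905), Mul(-855, Rational(1, 1500))) = Add(Rational(79966, 2869905), Rational(-57, 100)) = Rational(-31117597, 57398100)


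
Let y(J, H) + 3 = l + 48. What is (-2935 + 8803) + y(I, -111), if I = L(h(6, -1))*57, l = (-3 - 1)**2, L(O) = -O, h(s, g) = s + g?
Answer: 5929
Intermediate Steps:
h(s, g) = g + s
l = 16 (l = (-4)**2 = 16)
I = -285 (I = -(-1 + 6)*57 = -1*5*57 = -5*57 = -285)
y(J, H) = 61 (y(J, H) = -3 + (16 + 48) = -3 + 64 = 61)
(-2935 + 8803) + y(I, -111) = (-2935 + 8803) + 61 = 5868 + 61 = 5929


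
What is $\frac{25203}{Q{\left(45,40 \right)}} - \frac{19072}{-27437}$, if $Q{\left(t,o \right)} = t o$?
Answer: $\frac{241941437}{16462200} \approx 14.697$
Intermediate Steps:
$Q{\left(t,o \right)} = o t$
$\frac{25203}{Q{\left(45,40 \right)}} - \frac{19072}{-27437} = \frac{25203}{40 \cdot 45} - \frac{19072}{-27437} = \frac{25203}{1800} - - \frac{19072}{27437} = 25203 \cdot \frac{1}{1800} + \frac{19072}{27437} = \frac{8401}{600} + \frac{19072}{27437} = \frac{241941437}{16462200}$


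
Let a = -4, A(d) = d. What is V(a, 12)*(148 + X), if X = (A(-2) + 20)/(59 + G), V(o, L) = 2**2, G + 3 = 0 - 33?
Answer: 13688/23 ≈ 595.13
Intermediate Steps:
G = -36 (G = -3 + (0 - 33) = -3 - 33 = -36)
V(o, L) = 4
X = 18/23 (X = (-2 + 20)/(59 - 36) = 18/23 ≈ 0.78261)
V(a, 12)*(148 + X) = 4*(148 + 18/23) = 4*(3422/23) = 13688/23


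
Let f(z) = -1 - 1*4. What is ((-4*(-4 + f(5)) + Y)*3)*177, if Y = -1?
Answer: 18585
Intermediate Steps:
f(z) = -5 (f(z) = -1 - 4 = -5)
((-4*(-4 + f(5)) + Y)*3)*177 = ((-4*(-4 - 5) - 1)*3)*177 = ((-4*(-9) - 1)*3)*177 = ((36 - 1)*3)*177 = (35*3)*177 = 105*177 = 18585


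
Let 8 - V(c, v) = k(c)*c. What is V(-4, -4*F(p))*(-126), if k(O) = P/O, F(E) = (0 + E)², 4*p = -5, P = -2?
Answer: -1260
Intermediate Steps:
p = -5/4 (p = (¼)*(-5) = -5/4 ≈ -1.2500)
F(E) = E²
k(O) = -2/O
V(c, v) = 10 (V(c, v) = 8 - (-2/c)*c = 8 - 1*(-2) = 8 + 2 = 10)
V(-4, -4*F(p))*(-126) = 10*(-126) = -1260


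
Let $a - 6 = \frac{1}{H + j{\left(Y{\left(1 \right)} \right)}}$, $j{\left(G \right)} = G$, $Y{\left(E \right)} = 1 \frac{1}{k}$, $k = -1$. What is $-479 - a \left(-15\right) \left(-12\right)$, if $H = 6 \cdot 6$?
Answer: $- \frac{10949}{7} \approx -1564.1$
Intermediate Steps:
$Y{\left(E \right)} = -1$ ($Y{\left(E \right)} = 1 \frac{1}{-1} = 1 \left(-1\right) = -1$)
$H = 36$
$a = \frac{211}{35}$ ($a = 6 + \frac{1}{36 - 1} = 6 + \frac{1}{35} = \frac{211}{35} \approx 6.0286$)
$-479 - a \left(-15\right) \left(-12\right) = -479 - \frac{211}{35} \left(-15\right) \left(-12\right) = -479 - \left(- \frac{633}{7}\right) \left(-12\right) = -479 - \frac{7596}{7} = - \frac{10949}{7}$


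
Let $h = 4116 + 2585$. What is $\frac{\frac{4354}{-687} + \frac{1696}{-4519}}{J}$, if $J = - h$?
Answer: $\frac{20840878}{20803609653} \approx 0.0010018$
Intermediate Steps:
$h = 6701$
$J = -6701$ ($J = \left(-1\right) 6701 = -6701$)
$\frac{\frac{4354}{-687} + \frac{1696}{-4519}}{J} = \frac{\frac{4354}{-687} + \frac{1696}{-4519}}{-6701} = \left(4354 \left(- \frac{1}{687}\right) + 1696 \left(- \frac{1}{4519}\right)\right) \left(- \frac{1}{6701}\right) = \left(- \frac{4354}{687} - \frac{1696}{4519}\right) \left(- \frac{1}{6701}\right) = \left(- \frac{20840878}{3104553}\right) \left(- \frac{1}{6701}\right) = \frac{20840878}{20803609653}$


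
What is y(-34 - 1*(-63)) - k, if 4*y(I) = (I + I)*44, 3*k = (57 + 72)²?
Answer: -4909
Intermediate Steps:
k = 5547 (k = (57 + 72)²/3 = (⅓)*129² = (⅓)*16641 = 5547)
y(I) = 22*I (y(I) = ((I + I)*44)/4 = ((2*I)*44)/4 = (88*I)/4 = 22*I)
y(-34 - 1*(-63)) - k = 22*(-34 - 1*(-63)) - 1*5547 = 22*(-34 + 63) - 5547 = 22*29 - 5547 = 638 - 5547 = -4909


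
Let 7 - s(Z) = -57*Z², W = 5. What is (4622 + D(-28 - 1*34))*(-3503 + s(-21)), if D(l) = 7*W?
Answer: 100782137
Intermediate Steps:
s(Z) = 7 + 57*Z² (s(Z) = 7 - (-57)*Z² = 7 + 57*Z²)
D(l) = 35 (D(l) = 7*5 = 35)
(4622 + D(-28 - 1*34))*(-3503 + s(-21)) = (4622 + 35)*(-3503 + (7 + 57*(-21)²)) = 4657*(-3503 + (7 + 57*441)) = 4657*(-3503 + (7 + 25137)) = 4657*(-3503 + 25144) = 4657*21641 = 100782137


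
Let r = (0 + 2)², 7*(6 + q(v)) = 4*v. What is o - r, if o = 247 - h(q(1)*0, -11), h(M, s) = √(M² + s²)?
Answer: 232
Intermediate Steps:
q(v) = -6 + 4*v/7 (q(v) = -6 + (4*v)/7 = -6 + 4*v/7)
r = 4 (r = 2² = 4)
o = 236 (o = 247 - √(((-6 + (4/7)*1)*0)² + (-11)²) = 247 - √(((-6 + 4/7)*0)² + 121) = 247 - √((-38/7*0)² + 121) = 247 - √(0² + 121) = 247 - √(0 + 121) = 247 - √121 = 247 - 1*11 = 247 - 11 = 236)
o - r = 236 - 1*4 = 236 - 4 = 232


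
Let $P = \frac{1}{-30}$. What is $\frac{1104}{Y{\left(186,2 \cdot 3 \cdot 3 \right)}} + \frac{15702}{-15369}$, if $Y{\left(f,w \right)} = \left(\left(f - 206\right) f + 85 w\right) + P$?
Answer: $- \frac{513552794}{336586223} \approx -1.5258$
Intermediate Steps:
$P = - \frac{1}{30} \approx -0.033333$
$Y{\left(f,w \right)} = - \frac{1}{30} + 85 w + f \left(-206 + f\right)$ ($Y{\left(f,w \right)} = \left(\left(f - 206\right) f + 85 w\right) - \frac{1}{30} = \left(\left(-206 + f\right) f + 85 w\right) - \frac{1}{30} = \left(f \left(-206 + f\right) + 85 w\right) - \frac{1}{30} = \left(85 w + f \left(-206 + f\right)\right) - \frac{1}{30} = - \frac{1}{30} + 85 w + f \left(-206 + f\right)$)
$\frac{1104}{Y{\left(186,2 \cdot 3 \cdot 3 \right)}} + \frac{15702}{-15369} = \frac{1104}{- \frac{1}{30} + 186^{2} - 38316 + 85 \cdot 2 \cdot 3 \cdot 3} + \frac{15702}{-15369} = \frac{1104}{- \frac{1}{30} + 34596 - 38316 + 85 \cdot 6 \cdot 3} + 15702 \left(- \frac{1}{15369}\right) = \frac{1104}{- \frac{1}{30} + 34596 - 38316 + 85 \cdot 18} - \frac{5234}{5123} = \frac{1104}{- \frac{1}{30} + 34596 - 38316 + 1530} - \frac{5234}{5123} = \frac{1104}{- \frac{65701}{30}} - \frac{5234}{5123} = 1104 \left(- \frac{30}{65701}\right) - \frac{5234}{5123} = - \frac{33120}{65701} - \frac{5234}{5123} = - \frac{513552794}{336586223}$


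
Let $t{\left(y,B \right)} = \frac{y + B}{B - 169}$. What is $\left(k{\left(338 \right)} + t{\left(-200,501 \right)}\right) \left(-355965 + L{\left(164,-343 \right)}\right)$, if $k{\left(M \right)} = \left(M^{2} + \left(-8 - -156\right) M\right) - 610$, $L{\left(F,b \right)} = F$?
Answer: $- \frac{19332360875357}{332} \approx -5.823 \cdot 10^{10}$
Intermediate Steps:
$k{\left(M \right)} = -610 + M^{2} + 148 M$ ($k{\left(M \right)} = \left(M^{2} + \left(-8 + 156\right) M\right) - 610 = \left(M^{2} + 148 M\right) - 610 = -610 + M^{2} + 148 M$)
$t{\left(y,B \right)} = \frac{B + y}{-169 + B}$
$\left(k{\left(338 \right)} + t{\left(-200,501 \right)}\right) \left(-355965 + L{\left(164,-343 \right)}\right) = \left(\left(-610 + 338^{2} + 148 \cdot 338\right) + \frac{501 - 200}{-169 + 501}\right) \left(-355965 + 164\right) = \left(\left(-610 + 114244 + 50024\right) + \frac{1}{332} \cdot 301\right) \left(-355801\right) = \left(163658 + \frac{1}{332} \cdot 301\right) \left(-355801\right) = \left(163658 + \frac{301}{332}\right) \left(-355801\right) = \frac{54334757}{332} \left(-355801\right) = - \frac{19332360875357}{332}$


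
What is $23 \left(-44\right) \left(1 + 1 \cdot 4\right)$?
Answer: $-5060$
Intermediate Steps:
$23 \left(-44\right) \left(1 + 1 \cdot 4\right) = - 1012 \left(1 + 4\right) = \left(-1012\right) 5 = -5060$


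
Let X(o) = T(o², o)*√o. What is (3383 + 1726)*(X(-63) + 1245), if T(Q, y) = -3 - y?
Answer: 6360705 + 919620*I*√7 ≈ 6.3607e+6 + 2.4331e+6*I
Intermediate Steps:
X(o) = √o*(-3 - o) (X(o) = (-3 - o)*√o = √o*(-3 - o))
(3383 + 1726)*(X(-63) + 1245) = (3383 + 1726)*(√(-63)*(-3 - 1*(-63)) + 1245) = 5109*((3*I*√7)*(-3 + 63) + 1245) = 5109*((3*I*√7)*60 + 1245) = 5109*(180*I*√7 + 1245) = 5109*(1245 + 180*I*√7) = 6360705 + 919620*I*√7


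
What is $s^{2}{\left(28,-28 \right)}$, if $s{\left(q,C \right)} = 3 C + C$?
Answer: $12544$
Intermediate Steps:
$s{\left(q,C \right)} = 4 C$
$s^{2}{\left(28,-28 \right)} = \left(4 \left(-28\right)\right)^{2} = \left(-112\right)^{2} = 12544$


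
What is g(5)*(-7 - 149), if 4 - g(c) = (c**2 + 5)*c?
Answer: 22776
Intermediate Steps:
g(c) = 4 - c*(5 + c**2) (g(c) = 4 - (c**2 + 5)*c = 4 - (5 + c**2)*c = 4 - c*(5 + c**2))
g(5)*(-7 - 149) = (4 - 1*5**3 - 5*5)*(-7 - 149) = (4 - 1*125 - 25)*(-156) = (4 - 125 - 25)*(-156) = -146*(-156) = 22776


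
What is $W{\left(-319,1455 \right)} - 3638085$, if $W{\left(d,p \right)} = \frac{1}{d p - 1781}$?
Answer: $- \frac{1695078391711}{465926} \approx -3.6381 \cdot 10^{6}$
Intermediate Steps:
$W{\left(d,p \right)} = \frac{1}{-1781 + d p}$
$W{\left(-319,1455 \right)} - 3638085 = \frac{1}{-1781 - 464145} - 3638085 = \frac{1}{-465926} - 3638085 = - \frac{1}{465926} - 3638085 = - \frac{1695078391711}{465926}$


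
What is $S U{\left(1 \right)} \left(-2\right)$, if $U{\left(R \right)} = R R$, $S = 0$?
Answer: $0$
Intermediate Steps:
$U{\left(R \right)} = R^{2}$
$S U{\left(1 \right)} \left(-2\right) = 0 \cdot 1^{2} \left(-2\right) = 0 \cdot 1 \left(-2\right) = 0 \left(-2\right) = 0$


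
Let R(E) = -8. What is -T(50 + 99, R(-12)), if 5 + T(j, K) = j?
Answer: -144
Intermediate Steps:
T(j, K) = -5 + j
-T(50 + 99, R(-12)) = -(-5 + (50 + 99)) = -(-5 + 149) = -1*144 = -144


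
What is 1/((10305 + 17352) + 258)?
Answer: 1/27915 ≈ 3.5823e-5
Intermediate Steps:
1/((10305 + 17352) + 258) = 1/(27657 + 258) = 1/27915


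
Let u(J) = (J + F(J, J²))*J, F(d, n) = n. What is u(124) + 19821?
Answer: 1941821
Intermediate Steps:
u(J) = J*(J + J²) (u(J) = (J + J²)*J = J*(J + J²))
u(124) + 19821 = 124²*(1 + 124) + 19821 = 15376*125 + 19821 = 1922000 + 19821 = 1941821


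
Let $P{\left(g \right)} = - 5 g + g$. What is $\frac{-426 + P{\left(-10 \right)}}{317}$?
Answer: $- \frac{386}{317} \approx -1.2177$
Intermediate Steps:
$P{\left(g \right)} = - 4 g$
$\frac{-426 + P{\left(-10 \right)}}{317} = \frac{-426 - -40}{317} = \frac{-426 + 40}{317} = \frac{1}{317} \left(-386\right) = - \frac{386}{317}$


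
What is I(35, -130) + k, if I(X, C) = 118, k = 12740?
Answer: 12858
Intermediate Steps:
I(35, -130) + k = 118 + 12740 = 12858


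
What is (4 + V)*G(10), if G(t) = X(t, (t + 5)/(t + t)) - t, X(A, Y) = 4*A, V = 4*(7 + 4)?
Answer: 1440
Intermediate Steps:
V = 44 (V = 4*11 = 44)
G(t) = 3*t (G(t) = 4*t - t = 3*t)
(4 + V)*G(10) = (4 + 44)*(3*10) = 48*30 = 1440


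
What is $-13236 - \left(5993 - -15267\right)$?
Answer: $-34496$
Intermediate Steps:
$-13236 - \left(5993 - -15267\right) = -13236 - \left(5993 + 15267\right) = -13236 - 21260 = -34496$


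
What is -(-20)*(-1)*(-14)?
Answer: 280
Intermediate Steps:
-(-20)*(-1)*(-14) = -10*2*(-14) = -20*(-14) = 280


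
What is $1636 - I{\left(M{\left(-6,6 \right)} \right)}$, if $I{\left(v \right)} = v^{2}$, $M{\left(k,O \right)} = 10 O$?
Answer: $-1964$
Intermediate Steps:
$1636 - I{\left(M{\left(-6,6 \right)} \right)} = 1636 - \left(10 \cdot 6\right)^{2} = 1636 - 60^{2} = 1636 - 3600 = -1964$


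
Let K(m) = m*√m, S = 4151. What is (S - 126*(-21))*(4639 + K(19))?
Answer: 31531283 + 129143*√19 ≈ 3.2094e+7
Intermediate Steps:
K(m) = m^(3/2)
(S - 126*(-21))*(4639 + K(19)) = (4151 - 126*(-21))*(4639 + 19^(3/2)) = (4151 + 2646)*(4639 + 19*√19) = 6797*(4639 + 19*√19) = 31531283 + 129143*√19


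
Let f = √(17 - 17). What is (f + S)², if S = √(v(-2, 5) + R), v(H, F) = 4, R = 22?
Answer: 26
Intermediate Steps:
S = √26 (S = √(4 + 22) = √26 ≈ 5.0990)
f = 0 (f = √0 = 0)
(f + S)² = (0 + √26)² = (√26)² = 26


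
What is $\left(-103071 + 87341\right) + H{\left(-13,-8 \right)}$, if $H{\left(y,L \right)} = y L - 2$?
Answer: $-15628$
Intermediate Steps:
$H{\left(y,L \right)} = -2 + L y$ ($H{\left(y,L \right)} = L y - 2 = -2 + L y$)
$\left(-103071 + 87341\right) + H{\left(-13,-8 \right)} = \left(-103071 + 87341\right) - -102 = -15730 + \left(-2 + 104\right) = -15730 + 102 = -15628$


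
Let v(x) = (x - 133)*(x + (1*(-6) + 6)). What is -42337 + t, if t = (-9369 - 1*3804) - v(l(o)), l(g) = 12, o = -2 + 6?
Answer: -54058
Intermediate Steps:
o = 4
v(x) = x*(-133 + x) (v(x) = (-133 + x)*(x + (-6 + 6)) = (-133 + x)*(x + 0) = (-133 + x)*x = x*(-133 + x))
t = -11721 (t = (-9369 - 1*3804) - 12*(-133 + 12) = (-9369 - 3804) - 12*(-121) = -13173 - 1*(-1452) = -13173 + 1452 = -11721)
-42337 + t = -42337 - 11721 = -54058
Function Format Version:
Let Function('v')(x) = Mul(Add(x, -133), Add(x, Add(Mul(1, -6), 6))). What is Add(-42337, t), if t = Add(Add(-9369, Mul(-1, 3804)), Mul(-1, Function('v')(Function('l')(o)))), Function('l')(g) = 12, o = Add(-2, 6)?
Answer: -54058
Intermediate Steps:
o = 4
Function('v')(x) = Mul(x, Add(-133, x)) (Function('v')(x) = Mul(Add(-133, x), Add(x, Add(-6, 6))) = Mul(Add(-133, x), Add(x, 0)) = Mul(Add(-133, x), x) = Mul(x, Add(-133, x)))
t = -11721 (t = Add(Add(-9369, Mul(-1, 3804)), Mul(-1, Mul(12, Add(-133, 12)))) = Add(Add(-9369, -3804), Mul(-1, Mul(12, -121))) = Add(-13173, Mul(-1, -1452)) = Add(-13173, 1452) = -11721)
Add(-42337, t) = Add(-42337, -11721) = -54058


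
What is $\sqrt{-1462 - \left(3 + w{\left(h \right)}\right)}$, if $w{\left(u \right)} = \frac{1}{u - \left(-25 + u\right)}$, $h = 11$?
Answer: $\frac{i \sqrt{36626}}{5} \approx 38.276 i$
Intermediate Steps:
$w{\left(u \right)} = \frac{1}{25}$
$\sqrt{-1462 - \left(3 + w{\left(h \right)}\right)} = \sqrt{-1462 + \left(\left(\left(-18\right) 1 + 15\right) - \frac{1}{25}\right)} = \sqrt{-1462 + \left(\left(-18 + 15\right) - \frac{1}{25}\right)} = \sqrt{-1462 - \frac{76}{25}} = \sqrt{- \frac{36626}{25}} = \frac{i \sqrt{36626}}{5}$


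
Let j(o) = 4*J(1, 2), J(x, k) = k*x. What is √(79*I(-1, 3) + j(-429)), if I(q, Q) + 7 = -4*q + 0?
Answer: I*√229 ≈ 15.133*I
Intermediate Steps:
I(q, Q) = -7 - 4*q (I(q, Q) = -7 + (-4*q + 0) = -7 - 4*q)
j(o) = 8 (j(o) = 4*(2*1) = 4*2 = 8)
√(79*I(-1, 3) + j(-429)) = √(79*(-7 - 4*(-1)) + 8) = √(79*(-7 + 4) + 8) = √(79*(-3) + 8) = √(-237 + 8) = √(-229) = I*√229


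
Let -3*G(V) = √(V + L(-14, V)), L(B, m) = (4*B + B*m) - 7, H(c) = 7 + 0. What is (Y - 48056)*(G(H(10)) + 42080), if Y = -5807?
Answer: -2266555040 + 53863*I*√154/3 ≈ -2.2666e+9 + 2.2281e+5*I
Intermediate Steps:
H(c) = 7
L(B, m) = -7 + 4*B + B*m
G(V) = -√(-63 - 13*V)/3 (G(V) = -√(V + (-7 + 4*(-14) - 14*V))/3 = -√(V + (-7 - 56 - 14*V))/3 = -√(V + (-63 - 14*V))/3 = -√(-63 - 13*V)/3)
(Y - 48056)*(G(H(10)) + 42080) = (-5807 - 48056)*(-√(-63 - 13*7)/3 + 42080) = -53863*(-√(-63 - 91)/3 + 42080) = -53863*(-I*√154/3 + 42080) = -53863*(42080 - I*√154/3) = -2266555040 + 53863*I*√154/3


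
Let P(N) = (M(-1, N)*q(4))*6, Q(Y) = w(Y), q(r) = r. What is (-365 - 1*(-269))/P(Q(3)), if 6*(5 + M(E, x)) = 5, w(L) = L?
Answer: 24/25 ≈ 0.96000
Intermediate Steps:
Q(Y) = Y
M(E, x) = -25/6 (M(E, x) = -5 + (⅙)*5 = -5 + ⅚ = -25/6)
P(N) = -100 (P(N) = -25/6*4*6 = -50/3*6 = -100)
(-365 - 1*(-269))/P(Q(3)) = (-365 - 1*(-269))/(-100) = (-365 + 269)*(-1/100) = -96*(-1/100) = 24/25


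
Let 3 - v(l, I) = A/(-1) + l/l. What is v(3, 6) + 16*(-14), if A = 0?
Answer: -222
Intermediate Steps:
v(l, I) = 2 (v(l, I) = 3 - (0/(-1) + l/l) = 3 - (0*(-1) + 1) = 3 - (0 + 1) = 3 - 1*1 = 3 - 1 = 2)
v(3, 6) + 16*(-14) = 2 + 16*(-14) = 2 - 224 = -222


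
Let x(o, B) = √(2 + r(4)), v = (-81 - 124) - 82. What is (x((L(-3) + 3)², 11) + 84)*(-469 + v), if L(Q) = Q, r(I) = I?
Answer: -63504 - 756*√6 ≈ -65356.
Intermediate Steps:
v = -287 (v = -205 - 82 = -287)
x(o, B) = √6 (x(o, B) = √(2 + 4) = √6)
(x((L(-3) + 3)², 11) + 84)*(-469 + v) = (√6 + 84)*(-469 - 287) = (84 + √6)*(-756) = -63504 - 756*√6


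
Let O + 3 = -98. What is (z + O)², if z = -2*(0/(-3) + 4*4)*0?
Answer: 10201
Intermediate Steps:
O = -101 (O = -3 - 98 = -101)
z = 0 (z = -2*(0*(-⅓) + 16)*0 = -2*(0 + 16)*0 = -2*16*0 = -32*0 = 0)
(z + O)² = (0 - 101)² = (-101)² = 10201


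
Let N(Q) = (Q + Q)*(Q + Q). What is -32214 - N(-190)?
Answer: -176614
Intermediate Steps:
N(Q) = 4*Q² (N(Q) = (2*Q)*(2*Q) = 4*Q²)
-32214 - N(-190) = -32214 - 4*(-190)² = -32214 - 4*36100 = -32214 - 1*144400 = -32214 - 144400 = -176614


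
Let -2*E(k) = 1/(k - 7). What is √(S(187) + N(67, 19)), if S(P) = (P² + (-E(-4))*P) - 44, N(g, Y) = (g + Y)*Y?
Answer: 59*√42/2 ≈ 191.18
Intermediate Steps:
E(k) = -1/(2*(-7 + k)) (E(k) = -1/(2*(k - 7)) = -1/(2*(-7 + k)))
N(g, Y) = Y*(Y + g) (N(g, Y) = (Y + g)*Y = Y*(Y + g))
S(P) = -44 + P² - P/22 (S(P) = (P² + (-(-1)/(-14 + 2*(-4)))*P) - 44 = (P² + (-(-1)/(-14 - 8))*P) - 44 = (P² + (-(-1)/(-22))*P) - 44 = (P² + (-(-1)*(-1)/22)*P) - 44 = (P² + (-1*1/22)*P) - 44 = (P² - P/22) - 44 = -44 + P² - P/22)
√(S(187) + N(67, 19)) = √((-44 + 187² - 1/22*187) + 19*(19 + 67)) = √((-44 + 34969 - 17/2) + 19*86) = √(69833/2 + 1634) = √(73101/2) = 59*√42/2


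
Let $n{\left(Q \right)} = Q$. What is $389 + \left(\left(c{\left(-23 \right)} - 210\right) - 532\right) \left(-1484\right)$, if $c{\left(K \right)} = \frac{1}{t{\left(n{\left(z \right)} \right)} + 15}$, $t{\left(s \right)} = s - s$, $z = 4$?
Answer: $\frac{16521271}{15} \approx 1.1014 \cdot 10^{6}$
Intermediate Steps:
$t{\left(s \right)} = 0$
$c{\left(K \right)} = \frac{1}{15}$ ($c{\left(K \right)} = \frac{1}{0 + 15} = \frac{1}{15}$)
$389 + \left(\left(c{\left(-23 \right)} - 210\right) - 532\right) \left(-1484\right) = 389 + \left(\left(\frac{1}{15} - 210\right) - 532\right) \left(-1484\right) = 389 + \left(- \frac{3149}{15} - 532\right) \left(-1484\right) = 389 - - \frac{16515436}{15} = 389 + \frac{16515436}{15} = \frac{16521271}{15}$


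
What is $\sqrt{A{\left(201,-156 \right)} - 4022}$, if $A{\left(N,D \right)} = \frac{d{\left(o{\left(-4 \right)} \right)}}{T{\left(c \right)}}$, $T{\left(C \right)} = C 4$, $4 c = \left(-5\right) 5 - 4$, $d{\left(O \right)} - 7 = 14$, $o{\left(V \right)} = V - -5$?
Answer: $\frac{i \sqrt{3383111}}{29} \approx 63.425 i$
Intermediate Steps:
$o{\left(V \right)} = 5 + V$ ($o{\left(V \right)} = V + 5 = 5 + V$)
$d{\left(O \right)} = 21$ ($d{\left(O \right)} = 7 + 14 = 21$)
$c = - \frac{29}{4}$ ($c = \frac{\left(-5\right) 5 - 4}{4} = \frac{-25 - 4}{4} = \frac{1}{4} \left(-29\right) = - \frac{29}{4} \approx -7.25$)
$T{\left(C \right)} = 4 C$
$A{\left(N,D \right)} = - \frac{21}{29}$ ($A{\left(N,D \right)} = \frac{21}{4 \left(- \frac{29}{4}\right)} = \frac{21}{-29} = 21 \left(- \frac{1}{29}\right) = - \frac{21}{29}$)
$\sqrt{A{\left(201,-156 \right)} - 4022} = \sqrt{- \frac{21}{29} - 4022} = \sqrt{- \frac{116659}{29}} = \frac{i \sqrt{3383111}}{29}$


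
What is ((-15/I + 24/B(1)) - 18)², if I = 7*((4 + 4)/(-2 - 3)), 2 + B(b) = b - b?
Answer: 2576025/3136 ≈ 821.44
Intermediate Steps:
B(b) = -2 (B(b) = -2 + (b - b) = -2 + 0 = -2)
I = -56/5 (I = 7*(8/(-5)) = 7*(8*(-⅕)) = 7*(-8/5) = -56/5 ≈ -11.200)
((-15/I + 24/B(1)) - 18)² = ((-15/(-56/5) + 24/(-2)) - 18)² = ((-15*(-5/56) + 24*(-½)) - 18)² = ((75/56 - 12) - 18)² = (-597/56 - 18)² = (-1605/56)² = 2576025/3136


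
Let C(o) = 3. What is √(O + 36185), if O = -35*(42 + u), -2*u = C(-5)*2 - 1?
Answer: √139210/2 ≈ 186.55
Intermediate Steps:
u = -5/2 (u = -(3*2 - 1)/2 = -(6 - 1)/2 = -½*5 = -5/2 ≈ -2.5000)
O = -2765/2 (O = -35*(42 - 5/2) = -35*79/2 = -2765/2 ≈ -1382.5)
√(O + 36185) = √(-2765/2 + 36185) = √(69605/2) = √139210/2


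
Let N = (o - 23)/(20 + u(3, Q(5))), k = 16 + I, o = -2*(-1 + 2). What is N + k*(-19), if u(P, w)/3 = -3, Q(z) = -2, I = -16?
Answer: -25/11 ≈ -2.2727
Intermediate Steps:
o = -2 (o = -2*1 = -2)
u(P, w) = -9 (u(P, w) = 3*(-3) = -9)
k = 0 (k = 16 - 16 = 0)
N = -25/11 (N = (-2 - 23)/(20 - 9) = -25/11 ≈ -2.2727)
N + k*(-19) = -25/11 + 0*(-19) = -25/11 + 0 = -25/11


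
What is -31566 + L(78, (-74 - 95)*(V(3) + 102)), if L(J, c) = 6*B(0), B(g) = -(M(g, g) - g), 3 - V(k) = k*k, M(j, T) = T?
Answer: -31566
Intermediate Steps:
V(k) = 3 - k² (V(k) = 3 - k*k = 3 - k²)
B(g) = 0 (B(g) = -(g - g) = -1*0 = 0)
L(J, c) = 0 (L(J, c) = 6*0 = 0)
-31566 + L(78, (-74 - 95)*(V(3) + 102)) = -31566 + 0 = -31566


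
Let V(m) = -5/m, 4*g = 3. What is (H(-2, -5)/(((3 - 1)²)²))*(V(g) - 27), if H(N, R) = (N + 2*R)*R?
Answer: -505/4 ≈ -126.25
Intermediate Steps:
H(N, R) = R*(N + 2*R)
g = ¾ (g = (¼)*3 = ¾ ≈ 0.75000)
(H(-2, -5)/(((3 - 1)²)²))*(V(g) - 27) = ((-5*(-2 + 2*(-5)))/(((3 - 1)²)²))*(-5/¾ - 27) = ((-5*(-2 - 10))/((2²)²))*(-5*4/3 - 27) = ((-5*(-12))/(4²))*(-20/3 - 27) = (60/16)*(-101/3) = (60*(1/16))*(-101/3) = (15/4)*(-101/3) = -505/4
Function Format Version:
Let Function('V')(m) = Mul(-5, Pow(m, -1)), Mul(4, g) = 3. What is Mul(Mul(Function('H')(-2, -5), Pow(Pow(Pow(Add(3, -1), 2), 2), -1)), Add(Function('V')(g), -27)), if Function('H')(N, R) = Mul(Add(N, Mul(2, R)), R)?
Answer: Rational(-505, 4) ≈ -126.25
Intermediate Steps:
Function('H')(N, R) = Mul(R, Add(N, Mul(2, R)))
g = Rational(3, 4) (g = Mul(Rational(1, 4), 3) = Rational(3, 4) ≈ 0.75000)
Mul(Mul(Function('H')(-2, -5), Pow(Pow(Pow(Add(3, -1), 2), 2), -1)), Add(Function('V')(g), -27)) = Mul(Mul(Mul(-5, Add(-2, Mul(2, -5))), Pow(Pow(Pow(Add(3, -1), 2), 2), -1)), Add(Mul(-5, Pow(Rational(3, 4), -1)), -27)) = Mul(Mul(Mul(-5, Add(-2, -10)), Pow(Pow(Pow(2, 2), 2), -1)), Add(Mul(-5, Rational(4, 3)), -27)) = Mul(Mul(Mul(-5, -12), Pow(Pow(4, 2), -1)), Add(Rational(-20, 3), -27)) = Mul(Mul(60, Pow(16, -1)), Rational(-101, 3)) = Mul(Mul(60, Rational(1, 16)), Rational(-101, 3)) = Mul(Rational(15, 4), Rational(-101, 3)) = Rational(-505, 4)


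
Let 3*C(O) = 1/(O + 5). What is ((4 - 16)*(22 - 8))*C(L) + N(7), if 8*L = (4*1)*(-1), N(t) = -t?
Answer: -175/9 ≈ -19.444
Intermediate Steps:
L = -½ (L = ((4*1)*(-1))/8 = (4*(-1))/8 = (⅛)*(-4) = -½ ≈ -0.50000)
C(O) = 1/(3*(5 + O)) (C(O) = 1/(3*(O + 5)) = 1/(3*(5 + O)))
((4 - 16)*(22 - 8))*C(L) + N(7) = ((4 - 16)*(22 - 8))*(1/(3*(5 - ½))) - 1*7 = (-12*14)*(1/(3*(9/2))) - 7 = -56*2/9 - 7 = -168*2/27 - 7 = -112/9 - 7 = -175/9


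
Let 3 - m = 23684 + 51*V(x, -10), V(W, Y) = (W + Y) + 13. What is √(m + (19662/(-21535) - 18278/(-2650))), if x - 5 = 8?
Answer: 2*I*√7976057867628393/1141355 ≈ 156.5*I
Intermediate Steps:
x = 13 (x = 5 + 8 = 13)
V(W, Y) = 13 + W + Y
m = -24497 (m = 3 - (23684 + 51*(13 + 13 - 10)) = 3 - (23684 + 51*16) = 3 - (23684 + 816) = 3 - 1*24500 = 3 - 24500 = -24497)
√(m + (19662/(-21535) - 18278/(-2650))) = √(-24497 + (19662/(-21535) - 18278/(-2650))) = √(-24497 + (19662*(-1/21535) - 18278*(-1/2650))) = √(-24497 + (-19662/21535 + 9139/1325)) = √(-24497 + 34151243/5706775) = √(-139764715932/5706775) = 2*I*√7976057867628393/1141355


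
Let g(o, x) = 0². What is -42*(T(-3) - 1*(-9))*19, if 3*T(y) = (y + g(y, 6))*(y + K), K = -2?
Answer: -11172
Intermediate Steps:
g(o, x) = 0
T(y) = y*(-2 + y)/3 (T(y) = ((y + 0)*(y - 2))/3 = (y*(-2 + y))/3 = y*(-2 + y)/3)
-42*(T(-3) - 1*(-9))*19 = -42*((⅓)*(-3)*(-2 - 3) - 1*(-9))*19 = -42*((⅓)*(-3)*(-5) + 9)*19 = -42*(5 + 9)*19 = -42*14*19 = -588*19 = -11172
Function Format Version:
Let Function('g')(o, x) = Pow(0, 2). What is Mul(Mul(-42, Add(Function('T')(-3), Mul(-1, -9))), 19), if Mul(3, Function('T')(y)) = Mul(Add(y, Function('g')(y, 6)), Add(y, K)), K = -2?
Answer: -11172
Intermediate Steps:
Function('g')(o, x) = 0
Function('T')(y) = Mul(Rational(1, 3), y, Add(-2, y)) (Function('T')(y) = Mul(Rational(1, 3), Mul(Add(y, 0), Add(y, -2))) = Mul(Rational(1, 3), Mul(y, Add(-2, y))) = Mul(Rational(1, 3), y, Add(-2, y)))
Mul(Mul(-42, Add(Function('T')(-3), Mul(-1, -9))), 19) = Mul(Mul(-42, Add(Mul(Rational(1, 3), -3, Add(-2, -3)), Mul(-1, -9))), 19) = Mul(Mul(-42, Add(Mul(Rational(1, 3), -3, -5), 9)), 19) = Mul(Mul(-42, Add(5, 9)), 19) = Mul(Mul(-42, 14), 19) = Mul(-588, 19) = -11172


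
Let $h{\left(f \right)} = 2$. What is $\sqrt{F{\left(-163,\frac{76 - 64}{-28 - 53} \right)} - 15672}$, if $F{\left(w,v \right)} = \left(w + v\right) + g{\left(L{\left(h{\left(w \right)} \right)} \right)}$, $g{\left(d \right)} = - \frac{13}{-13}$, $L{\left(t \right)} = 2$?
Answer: $\frac{i \sqrt{1282566}}{9} \approx 125.83 i$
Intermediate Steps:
$g{\left(d \right)} = 1$ ($g{\left(d \right)} = \left(-13\right) \left(- \frac{1}{13}\right) = 1$)
$F{\left(w,v \right)} = 1 + v + w$ ($F{\left(w,v \right)} = \left(w + v\right) + 1 = \left(v + w\right) + 1 = 1 + v + w$)
$\sqrt{F{\left(-163,\frac{76 - 64}{-28 - 53} \right)} - 15672} = \sqrt{\left(1 + \frac{76 - 64}{-28 - 53} - 163\right) - 15672} = \sqrt{\left(1 + \frac{12}{-81} - 163\right) - 15672} = \sqrt{\left(1 + 12 \left(- \frac{1}{81}\right) - 163\right) - 15672} = \sqrt{\left(1 - \frac{4}{27} - 163\right) - 15672} = \sqrt{- \frac{4378}{27} - 15672} = \sqrt{- \frac{427522}{27}} = \frac{i \sqrt{1282566}}{9}$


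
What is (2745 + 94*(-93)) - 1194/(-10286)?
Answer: -30841974/5143 ≈ -5996.9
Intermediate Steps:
(2745 + 94*(-93)) - 1194/(-10286) = (2745 - 8742) - 1194*(-1/10286) = -5997 + 597/5143 = -30841974/5143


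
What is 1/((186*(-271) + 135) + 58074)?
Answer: 1/7803 ≈ 0.00012816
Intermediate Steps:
1/((186*(-271) + 135) + 58074) = 1/((-50406 + 135) + 58074) = 1/(-50271 + 58074) = 1/7803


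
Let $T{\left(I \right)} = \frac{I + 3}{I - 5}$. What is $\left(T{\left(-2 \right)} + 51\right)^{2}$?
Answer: $\frac{126736}{49} \approx 2586.4$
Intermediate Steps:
$T{\left(I \right)} = \frac{3 + I}{-5 + I}$
$\left(T{\left(-2 \right)} + 51\right)^{2} = \left(\frac{3 - 2}{-5 - 2} + 51\right)^{2} = \left(\frac{1}{-7} \cdot 1 + 51\right)^{2} = \left(\left(- \frac{1}{7}\right) 1 + 51\right)^{2} = \left(- \frac{1}{7} + 51\right)^{2} = \left(\frac{356}{7}\right)^{2} = \frac{126736}{49}$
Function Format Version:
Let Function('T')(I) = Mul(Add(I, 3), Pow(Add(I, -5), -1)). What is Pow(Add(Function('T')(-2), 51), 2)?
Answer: Rational(126736, 49) ≈ 2586.4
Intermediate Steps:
Function('T')(I) = Mul(Pow(Add(-5, I), -1), Add(3, I)) (Function('T')(I) = Mul(Add(3, I), Pow(Add(-5, I), -1)) = Mul(Pow(Add(-5, I), -1), Add(3, I)))
Pow(Add(Function('T')(-2), 51), 2) = Pow(Add(Mul(Pow(Add(-5, -2), -1), Add(3, -2)), 51), 2) = Pow(Add(Mul(Pow(-7, -1), 1), 51), 2) = Pow(Add(Mul(Rational(-1, 7), 1), 51), 2) = Pow(Add(Rational(-1, 7), 51), 2) = Pow(Rational(356, 7), 2) = Rational(126736, 49)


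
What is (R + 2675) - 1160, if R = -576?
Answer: 939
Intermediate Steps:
(R + 2675) - 1160 = (-576 + 2675) - 1160 = 2099 - 1160 = 939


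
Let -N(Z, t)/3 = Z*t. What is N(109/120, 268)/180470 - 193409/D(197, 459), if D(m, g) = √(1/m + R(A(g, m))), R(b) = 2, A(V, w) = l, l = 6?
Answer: -7303/1804700 - 193409*√77815/395 ≈ -1.3659e+5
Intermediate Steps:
A(V, w) = 6
N(Z, t) = -3*Z*t
D(m, g) = √(2 + 1/m) (D(m, g) = √(1/m + 2) = √(2 + 1/m))
N(109/120, 268)/180470 - 193409/D(197, 459) = -3*109/120*268/180470 - 193409/√(2 + 1/197) = -3*109*(1/120)*268*(1/180470) - 193409/√(2 + 1/197) = -3*109/120*268*(1/180470) - 193409*√77815/395 = -7303/10*1/180470 - 193409*√77815/395 = -7303/1804700 - 193409*√77815/395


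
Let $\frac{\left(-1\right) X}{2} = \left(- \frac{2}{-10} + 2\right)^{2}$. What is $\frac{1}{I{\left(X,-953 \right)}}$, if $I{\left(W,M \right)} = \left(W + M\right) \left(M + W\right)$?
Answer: $\frac{625}{579220489} \approx 1.079 \cdot 10^{-6}$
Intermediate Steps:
$X = - \frac{242}{25}$ ($X = - 2 \left(- \frac{2}{-10} + 2\right)^{2} = - 2 \left(\left(-2\right) \left(- \frac{1}{10}\right) + 2\right)^{2} = - 2 \left(\frac{1}{5} + 2\right)^{2} = - 2 \left(\frac{11}{5}\right)^{2} = \left(-2\right) \frac{121}{25} = - \frac{242}{25} \approx -9.68$)
$I{\left(W,M \right)} = \left(M + W\right)^{2}$ ($I{\left(W,M \right)} = \left(M + W\right) \left(M + W\right) = \left(M + W\right)^{2}$)
$\frac{1}{I{\left(X,-953 \right)}} = \frac{1}{\left(-953 - \frac{242}{25}\right)^{2}} = \frac{1}{\left(- \frac{24067}{25}\right)^{2}} = \frac{1}{\frac{579220489}{625}} = \frac{625}{579220489}$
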